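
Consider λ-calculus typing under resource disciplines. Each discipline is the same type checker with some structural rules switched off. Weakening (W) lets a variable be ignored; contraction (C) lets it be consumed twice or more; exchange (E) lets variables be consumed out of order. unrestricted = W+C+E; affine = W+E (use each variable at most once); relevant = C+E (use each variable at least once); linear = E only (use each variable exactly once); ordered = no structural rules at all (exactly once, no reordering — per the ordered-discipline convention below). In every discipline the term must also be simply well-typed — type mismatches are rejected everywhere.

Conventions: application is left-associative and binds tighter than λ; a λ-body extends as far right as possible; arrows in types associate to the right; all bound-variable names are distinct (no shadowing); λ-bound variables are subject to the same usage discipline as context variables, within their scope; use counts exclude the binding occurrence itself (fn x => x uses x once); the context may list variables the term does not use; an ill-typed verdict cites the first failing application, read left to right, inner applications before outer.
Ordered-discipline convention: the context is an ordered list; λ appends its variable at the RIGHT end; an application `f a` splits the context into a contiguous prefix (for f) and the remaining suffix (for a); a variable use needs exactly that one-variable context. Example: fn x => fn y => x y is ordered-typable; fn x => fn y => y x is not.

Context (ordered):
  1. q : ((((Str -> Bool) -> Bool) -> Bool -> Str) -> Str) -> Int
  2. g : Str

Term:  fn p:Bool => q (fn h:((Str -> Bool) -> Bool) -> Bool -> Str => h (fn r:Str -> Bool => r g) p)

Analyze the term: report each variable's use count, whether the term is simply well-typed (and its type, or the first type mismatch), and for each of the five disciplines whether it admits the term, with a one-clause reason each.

use counts: q ×1, g ×1, p (bound) ×1, h (bound) ×1, r (bound) ×1
use order (left to right): q, h, r, g, p
typing: ✓ — Bool -> Int
ordered ✗ (use order q, h, r, g, p needs exchange)
linear ✓ (exactly-once usage across q, g, p, h, r)
affine ✓ (at most one use each (q, g, p, h, r))
relevant ✓ (every one of q, g, p, h, r appears)
unrestricted ✓ (type-checks (Bool -> Int) and nothing is barred)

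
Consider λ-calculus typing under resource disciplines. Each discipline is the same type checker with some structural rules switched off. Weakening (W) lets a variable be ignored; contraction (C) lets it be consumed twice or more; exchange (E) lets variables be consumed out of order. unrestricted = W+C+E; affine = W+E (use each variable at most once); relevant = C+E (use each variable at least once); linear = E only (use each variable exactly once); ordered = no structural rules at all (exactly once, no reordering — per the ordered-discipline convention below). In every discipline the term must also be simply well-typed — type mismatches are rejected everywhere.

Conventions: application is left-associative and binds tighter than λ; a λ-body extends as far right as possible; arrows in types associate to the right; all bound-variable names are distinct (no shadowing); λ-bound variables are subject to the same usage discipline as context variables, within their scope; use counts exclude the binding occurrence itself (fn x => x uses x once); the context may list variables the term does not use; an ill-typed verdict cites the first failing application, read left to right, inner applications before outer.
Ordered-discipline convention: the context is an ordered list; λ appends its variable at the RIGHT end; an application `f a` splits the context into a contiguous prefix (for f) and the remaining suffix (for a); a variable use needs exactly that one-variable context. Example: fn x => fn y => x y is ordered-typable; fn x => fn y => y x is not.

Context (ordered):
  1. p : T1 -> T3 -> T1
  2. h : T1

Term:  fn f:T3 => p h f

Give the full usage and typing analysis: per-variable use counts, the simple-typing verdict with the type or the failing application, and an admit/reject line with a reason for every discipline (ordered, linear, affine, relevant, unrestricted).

variable uses: p: 1×, h: 1×, f [bound]: 1×
left-to-right use order: p, h, f
typing: well-typed at T3 -> T1
ordered ✓ (p, h, f: once each, no exchange needed)
linear ✓ (single use per variable (p, h, f))
affine ✓ (none of p, h, f used more than once)
relevant ✓ (every one of p, h, f appears)
unrestricted ✓ (simply typable at T3 -> T1; W, C, E all held)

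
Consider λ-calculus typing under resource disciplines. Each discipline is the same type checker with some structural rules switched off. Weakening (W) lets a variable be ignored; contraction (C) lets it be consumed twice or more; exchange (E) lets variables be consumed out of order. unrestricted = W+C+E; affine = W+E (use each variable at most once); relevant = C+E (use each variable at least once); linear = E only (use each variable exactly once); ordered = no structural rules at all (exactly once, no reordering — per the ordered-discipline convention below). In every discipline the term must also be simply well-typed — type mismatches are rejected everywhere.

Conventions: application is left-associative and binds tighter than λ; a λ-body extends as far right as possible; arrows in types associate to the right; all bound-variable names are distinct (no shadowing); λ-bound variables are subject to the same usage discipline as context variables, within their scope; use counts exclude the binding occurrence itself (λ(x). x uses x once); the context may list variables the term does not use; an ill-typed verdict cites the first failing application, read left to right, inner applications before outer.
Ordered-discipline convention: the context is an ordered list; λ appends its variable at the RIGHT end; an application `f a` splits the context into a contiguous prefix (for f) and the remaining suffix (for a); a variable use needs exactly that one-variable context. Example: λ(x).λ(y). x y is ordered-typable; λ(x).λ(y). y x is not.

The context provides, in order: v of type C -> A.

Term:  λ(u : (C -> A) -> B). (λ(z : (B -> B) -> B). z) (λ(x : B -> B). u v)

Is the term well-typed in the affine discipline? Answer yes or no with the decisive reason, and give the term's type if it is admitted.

yes — at most one use each (v, u, z, x); term : ((C -> A) -> B) -> (B -> B) -> B
usage: v ×1, u (bound) ×1, z (bound) ×1, x (bound) ×0
order of uses: z, u, v
typing: well-typed at ((C -> A) -> B) -> (B -> B) -> B
all disciplines: ordered ✗, linear ✗, affine ✓, relevant ✗, unrestricted ✓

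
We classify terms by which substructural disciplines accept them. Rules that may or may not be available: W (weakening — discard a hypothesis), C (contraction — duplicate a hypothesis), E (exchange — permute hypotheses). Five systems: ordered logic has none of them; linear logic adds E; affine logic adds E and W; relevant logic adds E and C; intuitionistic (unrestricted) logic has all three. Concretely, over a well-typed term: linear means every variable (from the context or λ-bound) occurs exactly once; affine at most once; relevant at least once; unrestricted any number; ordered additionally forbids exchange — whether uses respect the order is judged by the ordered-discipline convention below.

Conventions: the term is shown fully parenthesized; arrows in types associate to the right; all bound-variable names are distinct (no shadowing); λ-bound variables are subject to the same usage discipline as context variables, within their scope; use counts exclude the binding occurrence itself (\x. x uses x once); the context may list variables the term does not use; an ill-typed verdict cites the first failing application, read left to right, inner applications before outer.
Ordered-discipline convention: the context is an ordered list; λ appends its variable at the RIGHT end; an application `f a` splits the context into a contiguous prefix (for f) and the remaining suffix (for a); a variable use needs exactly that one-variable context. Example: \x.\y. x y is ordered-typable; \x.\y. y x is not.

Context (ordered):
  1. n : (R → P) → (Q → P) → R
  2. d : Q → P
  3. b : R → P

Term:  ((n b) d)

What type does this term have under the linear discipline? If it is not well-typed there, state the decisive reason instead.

term : R
counts: n: 1, d: 1, b: 1
left-to-right use order: n, b, d
typing: well-typed — term : R
summary: ordered ✗, linear ✓, affine ✓, relevant ✓, unrestricted ✓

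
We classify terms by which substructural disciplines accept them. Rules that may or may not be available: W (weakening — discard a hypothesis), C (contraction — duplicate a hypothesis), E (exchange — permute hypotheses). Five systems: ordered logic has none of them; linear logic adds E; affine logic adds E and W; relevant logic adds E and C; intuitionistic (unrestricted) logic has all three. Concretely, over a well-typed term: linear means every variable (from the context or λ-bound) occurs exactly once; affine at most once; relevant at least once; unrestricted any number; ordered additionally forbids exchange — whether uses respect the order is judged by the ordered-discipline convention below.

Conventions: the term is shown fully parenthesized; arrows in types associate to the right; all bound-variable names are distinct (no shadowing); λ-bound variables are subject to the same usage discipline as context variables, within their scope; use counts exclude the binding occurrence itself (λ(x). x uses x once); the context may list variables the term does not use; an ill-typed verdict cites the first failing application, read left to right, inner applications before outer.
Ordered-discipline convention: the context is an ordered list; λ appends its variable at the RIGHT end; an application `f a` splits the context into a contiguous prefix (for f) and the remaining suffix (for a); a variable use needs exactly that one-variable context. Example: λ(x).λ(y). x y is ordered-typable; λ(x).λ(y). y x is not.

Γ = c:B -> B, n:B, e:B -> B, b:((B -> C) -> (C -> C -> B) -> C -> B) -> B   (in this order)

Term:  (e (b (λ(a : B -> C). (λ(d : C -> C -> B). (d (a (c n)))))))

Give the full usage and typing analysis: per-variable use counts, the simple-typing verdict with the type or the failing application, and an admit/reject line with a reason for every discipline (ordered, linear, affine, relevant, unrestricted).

usage: c ×1; n ×1; e ×1; b ×1; a [bound] ×1; d [bound] ×1
left-to-right use order: e, b, d, a, c, n
typing: well-typed at B
ordered ✗ (needs exchange: uses follow e, b, d, a, c, n)
linear ✓ (c, n, e, b, a, d: one use apiece)
affine ✓ (none of c, n, e, b, a, d used more than once)
relevant ✓ (c, n, e, b, a, d: all used, weakening unneeded)
unrestricted ✓ (type-checks (B) and nothing is barred)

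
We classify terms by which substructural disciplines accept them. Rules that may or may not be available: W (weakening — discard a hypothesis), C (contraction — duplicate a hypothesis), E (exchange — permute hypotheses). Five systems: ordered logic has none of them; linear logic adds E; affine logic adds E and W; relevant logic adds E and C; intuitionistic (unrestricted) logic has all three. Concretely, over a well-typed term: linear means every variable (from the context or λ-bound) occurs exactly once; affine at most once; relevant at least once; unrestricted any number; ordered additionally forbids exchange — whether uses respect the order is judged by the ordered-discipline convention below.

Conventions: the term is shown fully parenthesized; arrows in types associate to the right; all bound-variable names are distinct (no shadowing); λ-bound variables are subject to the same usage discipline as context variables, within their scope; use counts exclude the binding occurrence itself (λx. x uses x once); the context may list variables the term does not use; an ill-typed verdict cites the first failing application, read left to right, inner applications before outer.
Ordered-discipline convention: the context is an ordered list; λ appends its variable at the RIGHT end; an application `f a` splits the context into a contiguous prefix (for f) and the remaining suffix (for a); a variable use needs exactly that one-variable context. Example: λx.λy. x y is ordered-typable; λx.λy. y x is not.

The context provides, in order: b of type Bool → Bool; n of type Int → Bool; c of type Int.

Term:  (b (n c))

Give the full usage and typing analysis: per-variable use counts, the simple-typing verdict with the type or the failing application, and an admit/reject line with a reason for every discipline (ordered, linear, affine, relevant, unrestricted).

usage: b: 1; n: 1; c: 1
left-to-right use order: b, n, c
typing: ✓ — Bool
ordered ✓ (one use each (b, n, c); ordered split holds)
linear ✓ (b, n, c: one use apiece)
affine ✓ (no duplicate uses among b, n, c)
relevant ✓ (none of b, n, c goes unused)
unrestricted ✓ (simply typable at Bool; W, C, E all held)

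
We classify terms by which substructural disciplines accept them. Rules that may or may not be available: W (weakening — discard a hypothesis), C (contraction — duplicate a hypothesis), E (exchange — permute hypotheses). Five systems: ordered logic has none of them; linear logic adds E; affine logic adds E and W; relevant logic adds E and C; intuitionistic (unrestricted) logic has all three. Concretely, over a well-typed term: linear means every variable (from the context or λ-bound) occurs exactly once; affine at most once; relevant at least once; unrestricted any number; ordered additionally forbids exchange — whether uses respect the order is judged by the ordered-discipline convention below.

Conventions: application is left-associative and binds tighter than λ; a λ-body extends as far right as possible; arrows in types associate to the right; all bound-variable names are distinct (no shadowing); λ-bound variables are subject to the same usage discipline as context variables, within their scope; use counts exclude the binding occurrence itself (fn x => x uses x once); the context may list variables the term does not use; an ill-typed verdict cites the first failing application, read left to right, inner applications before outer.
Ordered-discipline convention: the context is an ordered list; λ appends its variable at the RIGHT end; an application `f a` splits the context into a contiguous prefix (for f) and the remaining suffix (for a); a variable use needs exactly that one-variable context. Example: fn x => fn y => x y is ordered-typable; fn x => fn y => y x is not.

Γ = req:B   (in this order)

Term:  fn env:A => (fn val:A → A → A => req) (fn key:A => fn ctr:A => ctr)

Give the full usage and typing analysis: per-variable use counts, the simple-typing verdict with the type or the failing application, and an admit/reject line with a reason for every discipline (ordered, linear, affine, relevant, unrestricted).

usage: req: 1, env [bound]: 0, val [bound]: 0, key [bound]: 0, ctr [bound]: 1
order of uses: req, ctr
typing: the term checks, with type A → B
ordered: ✗, unused: env, val, key — weakening required
linear: ✗, unused: env, val, key — weakening required
affine: ✓, req, env, val, key, ctr: no repeats, contraction unneeded
relevant: ✗, unused: env, val, key — weakening required
unrestricted: ✓, well-typed at A → B; no restrictions here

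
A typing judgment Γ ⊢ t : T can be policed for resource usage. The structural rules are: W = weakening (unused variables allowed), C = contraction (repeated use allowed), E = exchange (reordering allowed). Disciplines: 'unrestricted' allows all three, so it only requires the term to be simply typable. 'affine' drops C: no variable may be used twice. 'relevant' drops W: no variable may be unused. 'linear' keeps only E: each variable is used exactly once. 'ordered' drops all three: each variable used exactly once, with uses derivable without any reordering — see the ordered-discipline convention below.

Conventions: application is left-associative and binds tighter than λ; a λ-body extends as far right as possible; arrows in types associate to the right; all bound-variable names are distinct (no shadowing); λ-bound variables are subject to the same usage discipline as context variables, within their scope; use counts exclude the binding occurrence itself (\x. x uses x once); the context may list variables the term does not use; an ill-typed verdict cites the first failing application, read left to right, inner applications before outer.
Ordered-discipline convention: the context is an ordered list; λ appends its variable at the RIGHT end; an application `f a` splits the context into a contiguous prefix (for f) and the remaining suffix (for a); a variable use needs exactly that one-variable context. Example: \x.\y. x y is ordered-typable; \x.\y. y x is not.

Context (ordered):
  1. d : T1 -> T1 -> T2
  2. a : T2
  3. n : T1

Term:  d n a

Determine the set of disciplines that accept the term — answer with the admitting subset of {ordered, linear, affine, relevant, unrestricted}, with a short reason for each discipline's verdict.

accepted by: none
counts: d ×1, a ×1, n ×1
use order (left to right): d, n, a
typing: ill-typed: an application expects T1 but receives T2
ordered: ✗ — not simply typable
linear: ✗ — fails simple typing
affine: ✗ — a type mismatch blocks all five
relevant: ✗ — the type mismatch rejects it
unrestricted: ✗ — not simply typable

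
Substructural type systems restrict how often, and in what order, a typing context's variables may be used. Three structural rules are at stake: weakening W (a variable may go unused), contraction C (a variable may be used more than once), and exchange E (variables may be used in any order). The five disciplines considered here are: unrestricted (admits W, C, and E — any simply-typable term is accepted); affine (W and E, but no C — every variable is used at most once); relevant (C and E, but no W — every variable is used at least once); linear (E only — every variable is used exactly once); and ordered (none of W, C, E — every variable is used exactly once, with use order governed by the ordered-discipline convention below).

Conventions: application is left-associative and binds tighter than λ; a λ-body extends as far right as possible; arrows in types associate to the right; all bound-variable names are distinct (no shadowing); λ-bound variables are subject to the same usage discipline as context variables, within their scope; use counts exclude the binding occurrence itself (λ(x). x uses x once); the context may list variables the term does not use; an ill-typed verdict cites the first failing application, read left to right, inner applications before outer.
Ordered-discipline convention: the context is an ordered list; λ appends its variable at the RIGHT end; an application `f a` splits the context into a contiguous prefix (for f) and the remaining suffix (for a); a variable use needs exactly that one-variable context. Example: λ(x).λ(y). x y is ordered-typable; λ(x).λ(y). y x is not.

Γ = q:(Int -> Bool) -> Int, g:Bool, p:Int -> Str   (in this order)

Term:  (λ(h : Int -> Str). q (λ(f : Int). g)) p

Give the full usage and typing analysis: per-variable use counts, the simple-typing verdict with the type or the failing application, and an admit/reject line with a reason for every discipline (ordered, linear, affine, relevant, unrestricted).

variable uses: q ×1; g ×1; p ×1; h [bound] ×0; f [bound] ×0
order of uses: q, g, p
typing: well-typed at Int
ordered: ✗ — h, f left unused
linear: ✗ — h, f left unused
affine: ✓ — q, g, p, h, f: no repeats, contraction unneeded
relevant: ✗ — h, f left unused
unrestricted: ✓ — simply typable at Int; W, C, E all held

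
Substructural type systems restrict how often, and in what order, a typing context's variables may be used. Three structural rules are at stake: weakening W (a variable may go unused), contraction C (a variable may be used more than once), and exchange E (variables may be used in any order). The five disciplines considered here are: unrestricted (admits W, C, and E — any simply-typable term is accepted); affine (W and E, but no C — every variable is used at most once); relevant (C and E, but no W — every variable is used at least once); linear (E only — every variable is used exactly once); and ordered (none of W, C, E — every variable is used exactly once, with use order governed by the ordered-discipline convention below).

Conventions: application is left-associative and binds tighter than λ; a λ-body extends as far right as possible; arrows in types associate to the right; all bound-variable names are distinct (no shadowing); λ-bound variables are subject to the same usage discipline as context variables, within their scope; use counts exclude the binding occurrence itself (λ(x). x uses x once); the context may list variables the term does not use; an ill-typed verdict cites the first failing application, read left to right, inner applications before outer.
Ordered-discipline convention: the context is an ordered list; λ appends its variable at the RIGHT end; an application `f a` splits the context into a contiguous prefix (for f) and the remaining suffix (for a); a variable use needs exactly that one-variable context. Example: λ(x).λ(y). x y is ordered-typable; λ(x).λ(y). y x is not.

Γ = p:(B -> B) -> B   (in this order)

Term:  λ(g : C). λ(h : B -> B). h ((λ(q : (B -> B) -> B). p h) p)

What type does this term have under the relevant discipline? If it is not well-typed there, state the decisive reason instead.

not well-typed under relevant — unused: g, q — weakening required
use counts: p: 2×; g [bound]: 0×; h [bound]: 2×; q [bound]: 0×
uses in reading order: h, p, h, p
typing: the term checks, with type C -> (B -> B) -> B
summary: ordered ✗ | linear ✗ | affine ✗ | relevant ✗ | unrestricted ✓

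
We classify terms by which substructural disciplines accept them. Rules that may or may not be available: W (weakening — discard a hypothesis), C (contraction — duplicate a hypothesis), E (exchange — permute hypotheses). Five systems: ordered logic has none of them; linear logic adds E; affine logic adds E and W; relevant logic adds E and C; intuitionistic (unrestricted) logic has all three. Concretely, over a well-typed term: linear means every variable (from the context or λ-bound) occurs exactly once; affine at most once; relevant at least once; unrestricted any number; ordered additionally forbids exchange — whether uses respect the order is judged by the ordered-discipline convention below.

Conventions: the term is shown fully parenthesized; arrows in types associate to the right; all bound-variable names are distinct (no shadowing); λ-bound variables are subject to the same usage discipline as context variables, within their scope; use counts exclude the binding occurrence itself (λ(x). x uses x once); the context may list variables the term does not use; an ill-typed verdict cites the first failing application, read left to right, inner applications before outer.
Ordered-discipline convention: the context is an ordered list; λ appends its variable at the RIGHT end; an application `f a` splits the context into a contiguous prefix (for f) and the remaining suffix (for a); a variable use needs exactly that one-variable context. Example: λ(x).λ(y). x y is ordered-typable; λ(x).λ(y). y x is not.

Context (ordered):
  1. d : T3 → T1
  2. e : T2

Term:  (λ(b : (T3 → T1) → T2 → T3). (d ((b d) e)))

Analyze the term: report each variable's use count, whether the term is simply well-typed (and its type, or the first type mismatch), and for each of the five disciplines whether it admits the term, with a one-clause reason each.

variable uses: d=2; e=1; b (λ-bound)=1
left-to-right use order: d, b, d, e
typing: the term checks, with type ((T3 → T1) → T2 → T3) → T1
ordered: ✗, d ×2 used more than once (contraction)
linear: ✗, d ×2 used more than once (contraction)
affine: ✗, d ×2 used more than once (contraction)
relevant: ✓, none of d, e, b goes unused
unrestricted: ✓, well-typed at ((T3 → T1) → T2 → T3) → T1; no restrictions here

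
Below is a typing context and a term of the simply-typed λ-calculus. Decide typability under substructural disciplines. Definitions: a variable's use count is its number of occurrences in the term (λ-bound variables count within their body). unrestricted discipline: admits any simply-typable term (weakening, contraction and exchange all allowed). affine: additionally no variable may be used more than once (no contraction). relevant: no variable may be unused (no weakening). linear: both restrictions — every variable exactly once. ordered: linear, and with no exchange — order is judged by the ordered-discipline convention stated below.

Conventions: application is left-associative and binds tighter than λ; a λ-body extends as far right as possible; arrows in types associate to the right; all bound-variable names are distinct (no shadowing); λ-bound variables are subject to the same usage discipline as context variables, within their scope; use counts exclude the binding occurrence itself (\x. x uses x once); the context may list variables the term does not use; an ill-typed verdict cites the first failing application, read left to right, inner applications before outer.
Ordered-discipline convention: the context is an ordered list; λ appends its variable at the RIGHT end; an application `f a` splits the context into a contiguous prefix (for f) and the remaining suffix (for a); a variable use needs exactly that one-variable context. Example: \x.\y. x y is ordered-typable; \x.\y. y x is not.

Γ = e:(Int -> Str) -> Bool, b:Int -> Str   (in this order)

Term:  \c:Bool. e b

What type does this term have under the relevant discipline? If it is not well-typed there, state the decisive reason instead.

not well-typed under relevant — needs weakening: c unused
use counts: e=1; b=1; c [bound]=0
use order (left to right): e, b
typing: well-typed at Bool -> Bool
across the five disciplines: ordered ✗; linear ✗; affine ✓; relevant ✗; unrestricted ✓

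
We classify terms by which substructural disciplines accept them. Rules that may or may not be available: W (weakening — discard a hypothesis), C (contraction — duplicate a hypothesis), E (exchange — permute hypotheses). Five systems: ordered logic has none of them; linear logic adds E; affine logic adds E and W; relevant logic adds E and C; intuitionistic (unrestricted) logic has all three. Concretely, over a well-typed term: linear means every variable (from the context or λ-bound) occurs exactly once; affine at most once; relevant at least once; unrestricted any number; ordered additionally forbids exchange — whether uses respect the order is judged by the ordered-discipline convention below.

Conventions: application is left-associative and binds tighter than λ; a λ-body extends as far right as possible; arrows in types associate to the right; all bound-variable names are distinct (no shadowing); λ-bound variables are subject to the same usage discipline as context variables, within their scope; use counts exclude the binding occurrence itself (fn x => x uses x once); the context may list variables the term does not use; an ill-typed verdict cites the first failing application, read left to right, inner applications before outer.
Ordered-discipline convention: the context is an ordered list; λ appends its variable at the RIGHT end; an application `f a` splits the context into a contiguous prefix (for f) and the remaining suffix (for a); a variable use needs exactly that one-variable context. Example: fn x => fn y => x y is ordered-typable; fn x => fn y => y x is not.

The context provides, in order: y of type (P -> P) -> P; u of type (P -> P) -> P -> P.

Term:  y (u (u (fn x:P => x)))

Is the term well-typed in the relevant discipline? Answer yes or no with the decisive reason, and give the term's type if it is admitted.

yes — y, u, x: all used, weakening unneeded; term : P
counts: y ×1, u ×2, x (λ-bound) ×1
order of uses: y, u, u, x
typing: the term checks, with type P
summary: ordered ✗ | linear ✗ | affine ✗ | relevant ✓ | unrestricted ✓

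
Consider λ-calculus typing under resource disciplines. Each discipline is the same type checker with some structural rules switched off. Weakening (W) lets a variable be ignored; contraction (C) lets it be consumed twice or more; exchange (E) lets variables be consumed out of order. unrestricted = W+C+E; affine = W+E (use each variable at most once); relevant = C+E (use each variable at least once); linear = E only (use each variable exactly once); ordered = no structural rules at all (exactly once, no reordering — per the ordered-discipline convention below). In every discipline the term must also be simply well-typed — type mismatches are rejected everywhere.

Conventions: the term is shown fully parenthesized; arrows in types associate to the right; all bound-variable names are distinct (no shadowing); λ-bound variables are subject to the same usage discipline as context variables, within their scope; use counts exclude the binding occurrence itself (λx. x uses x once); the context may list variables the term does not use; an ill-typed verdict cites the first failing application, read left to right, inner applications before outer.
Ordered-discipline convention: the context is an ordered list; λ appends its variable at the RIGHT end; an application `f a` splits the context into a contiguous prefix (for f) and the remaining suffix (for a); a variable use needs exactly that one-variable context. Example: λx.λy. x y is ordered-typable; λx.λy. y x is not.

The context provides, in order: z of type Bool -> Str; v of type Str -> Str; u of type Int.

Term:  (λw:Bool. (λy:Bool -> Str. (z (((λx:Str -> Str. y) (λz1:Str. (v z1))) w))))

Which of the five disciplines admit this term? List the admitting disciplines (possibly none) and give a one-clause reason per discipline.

admitted in: none
counts: z=1; v=1; u=0; w [bound]=1; y [bound]=1; x [bound]=0; z1 [bound]=1
use order (left to right): z, y, v, z1, w
typing: ill-typed: an application expects Bool but receives Str
ordered: ✗ — the type mismatch rejects it
linear: ✗ — not simply typable
affine: ✗ — fails simple typing
relevant: ✗ — a type mismatch blocks all five
unrestricted: ✗ — the type mismatch rejects it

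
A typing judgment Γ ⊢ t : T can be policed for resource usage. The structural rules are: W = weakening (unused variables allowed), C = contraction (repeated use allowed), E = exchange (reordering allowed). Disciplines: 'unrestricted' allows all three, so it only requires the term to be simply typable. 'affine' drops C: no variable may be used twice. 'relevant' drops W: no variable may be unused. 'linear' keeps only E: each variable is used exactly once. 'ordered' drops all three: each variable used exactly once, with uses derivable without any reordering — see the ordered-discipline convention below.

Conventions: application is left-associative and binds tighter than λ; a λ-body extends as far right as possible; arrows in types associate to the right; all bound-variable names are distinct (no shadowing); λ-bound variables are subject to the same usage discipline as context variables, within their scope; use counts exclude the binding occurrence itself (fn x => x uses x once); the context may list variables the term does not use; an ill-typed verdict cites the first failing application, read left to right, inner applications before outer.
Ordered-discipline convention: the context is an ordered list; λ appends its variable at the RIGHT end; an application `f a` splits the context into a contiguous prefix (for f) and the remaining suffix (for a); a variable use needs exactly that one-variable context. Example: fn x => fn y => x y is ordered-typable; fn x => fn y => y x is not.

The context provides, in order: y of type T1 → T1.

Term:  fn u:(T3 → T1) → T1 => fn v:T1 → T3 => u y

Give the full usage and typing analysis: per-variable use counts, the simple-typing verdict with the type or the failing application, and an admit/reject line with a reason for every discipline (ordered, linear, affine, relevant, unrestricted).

counts: y: 1, u (bound): 1, v (bound): 0
uses in reading order: u, y
typing: ill-typed: an application expects T3 → T1 but receives T1 → T1
ordered: ✗ — the type mismatch rejects it
linear: ✗ — not simply typable
affine: ✗ — fails simple typing
relevant: ✗ — a type mismatch blocks all five
unrestricted: ✗ — the type mismatch rejects it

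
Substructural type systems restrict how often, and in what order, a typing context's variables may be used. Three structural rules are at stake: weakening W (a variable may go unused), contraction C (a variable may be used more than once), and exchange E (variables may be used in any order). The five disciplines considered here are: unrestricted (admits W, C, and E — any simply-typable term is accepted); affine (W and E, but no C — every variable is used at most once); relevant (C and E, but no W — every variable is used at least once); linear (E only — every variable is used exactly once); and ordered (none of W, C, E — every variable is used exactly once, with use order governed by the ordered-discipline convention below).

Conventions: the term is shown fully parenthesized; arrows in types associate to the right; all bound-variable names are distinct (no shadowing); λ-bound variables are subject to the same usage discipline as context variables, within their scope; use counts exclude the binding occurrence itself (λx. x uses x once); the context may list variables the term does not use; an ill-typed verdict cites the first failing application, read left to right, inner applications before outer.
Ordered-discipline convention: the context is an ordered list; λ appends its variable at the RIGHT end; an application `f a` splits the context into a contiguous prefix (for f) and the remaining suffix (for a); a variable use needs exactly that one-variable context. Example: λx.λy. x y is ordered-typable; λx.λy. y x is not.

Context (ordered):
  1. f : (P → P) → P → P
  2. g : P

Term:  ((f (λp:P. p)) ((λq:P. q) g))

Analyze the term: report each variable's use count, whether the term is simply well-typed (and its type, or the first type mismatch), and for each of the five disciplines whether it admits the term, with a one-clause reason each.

variable uses: f: 1×; g: 1×; p (bound): 1×; q (bound): 1×
use order (left to right): f, p, q, g
typing: ✓ — P
ordered: ✓ — f, g, p, q: once each, no exchange needed
linear: ✓ — single use per variable (f, g, p, q)
affine: ✓ — no duplicate uses among f, g, p, q
relevant: ✓ — none of f, g, p, q goes unused
unrestricted: ✓ — type-checks (P) and nothing is barred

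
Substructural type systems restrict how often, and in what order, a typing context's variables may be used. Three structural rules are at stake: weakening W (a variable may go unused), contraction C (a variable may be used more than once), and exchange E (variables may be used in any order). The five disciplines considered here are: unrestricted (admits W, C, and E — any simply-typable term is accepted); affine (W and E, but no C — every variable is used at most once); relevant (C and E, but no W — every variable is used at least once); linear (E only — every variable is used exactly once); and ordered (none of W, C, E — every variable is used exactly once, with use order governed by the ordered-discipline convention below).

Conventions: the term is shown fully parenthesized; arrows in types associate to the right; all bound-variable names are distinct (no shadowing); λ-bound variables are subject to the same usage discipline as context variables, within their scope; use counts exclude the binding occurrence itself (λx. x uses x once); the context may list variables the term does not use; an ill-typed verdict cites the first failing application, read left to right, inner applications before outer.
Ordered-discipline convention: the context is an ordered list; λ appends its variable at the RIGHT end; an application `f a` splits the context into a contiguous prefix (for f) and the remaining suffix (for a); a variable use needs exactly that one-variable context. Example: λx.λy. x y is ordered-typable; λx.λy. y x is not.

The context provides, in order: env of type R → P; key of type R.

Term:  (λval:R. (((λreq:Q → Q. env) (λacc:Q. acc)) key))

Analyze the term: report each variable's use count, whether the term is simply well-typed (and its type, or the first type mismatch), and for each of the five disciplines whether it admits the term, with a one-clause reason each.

variable uses: env: 1; key: 1; val (λ-bound): 0; req (λ-bound): 0; acc (λ-bound): 1
uses in reading order: env, acc, key
typing: the term checks, with type R → P
ordered ✗ (val, req never used (weakening))
linear ✗ (val, req never used (weakening))
affine ✓ (env, key, val, req, acc: no repeats, contraction unneeded)
relevant ✗ (val, req never used (weakening))
unrestricted ✓ (simply typable at R → P; W, C, E all held)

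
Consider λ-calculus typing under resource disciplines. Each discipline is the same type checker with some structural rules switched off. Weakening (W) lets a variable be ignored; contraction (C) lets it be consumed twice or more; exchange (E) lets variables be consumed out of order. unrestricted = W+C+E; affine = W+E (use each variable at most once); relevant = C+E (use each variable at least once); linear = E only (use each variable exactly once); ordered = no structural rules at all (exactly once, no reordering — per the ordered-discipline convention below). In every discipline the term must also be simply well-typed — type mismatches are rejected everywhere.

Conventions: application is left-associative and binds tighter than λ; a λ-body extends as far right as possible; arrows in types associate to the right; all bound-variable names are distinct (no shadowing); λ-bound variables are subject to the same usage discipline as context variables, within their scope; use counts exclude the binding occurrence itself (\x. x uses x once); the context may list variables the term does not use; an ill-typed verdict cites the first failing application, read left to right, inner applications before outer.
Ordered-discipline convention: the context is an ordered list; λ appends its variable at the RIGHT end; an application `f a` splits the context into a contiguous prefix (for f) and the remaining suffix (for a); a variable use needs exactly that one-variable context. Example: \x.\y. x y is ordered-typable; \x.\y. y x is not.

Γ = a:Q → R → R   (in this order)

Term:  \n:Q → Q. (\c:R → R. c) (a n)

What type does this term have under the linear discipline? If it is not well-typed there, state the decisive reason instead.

not well-typed under linear — fails simple typing
variable uses: a=1, n (bound)=1, c (bound)=1
order of uses: c, a, n
typing: ill-typed: an argument Q → Q mismatches the expected Q
summary: ordered ✗; linear ✗; affine ✗; relevant ✗; unrestricted ✗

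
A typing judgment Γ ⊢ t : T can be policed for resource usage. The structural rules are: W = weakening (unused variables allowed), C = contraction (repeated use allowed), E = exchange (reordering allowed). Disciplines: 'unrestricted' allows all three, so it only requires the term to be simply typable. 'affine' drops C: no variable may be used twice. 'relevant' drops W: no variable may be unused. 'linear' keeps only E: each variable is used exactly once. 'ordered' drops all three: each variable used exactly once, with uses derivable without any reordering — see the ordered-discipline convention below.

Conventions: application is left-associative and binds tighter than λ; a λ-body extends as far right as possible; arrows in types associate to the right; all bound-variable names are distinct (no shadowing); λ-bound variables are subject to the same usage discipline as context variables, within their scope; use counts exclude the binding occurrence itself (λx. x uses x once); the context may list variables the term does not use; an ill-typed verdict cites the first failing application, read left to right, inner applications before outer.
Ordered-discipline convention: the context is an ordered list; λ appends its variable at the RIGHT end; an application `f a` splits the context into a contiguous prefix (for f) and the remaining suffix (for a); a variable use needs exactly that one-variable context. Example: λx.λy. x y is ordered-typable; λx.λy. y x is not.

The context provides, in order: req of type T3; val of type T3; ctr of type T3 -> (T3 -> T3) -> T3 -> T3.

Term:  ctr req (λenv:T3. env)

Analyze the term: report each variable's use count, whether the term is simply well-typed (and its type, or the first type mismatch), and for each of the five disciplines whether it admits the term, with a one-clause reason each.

use counts: req: 1×; val: 0×; ctr: 1×; env (bound): 1×
left-to-right use order: ctr, req, env
typing: well-typed — term : T3 -> T3
ordered: ✗ — val never used (weakening)
linear: ✗ — val never used (weakening)
affine: ✓ — req, val, ctr, env: no repeats, contraction unneeded
relevant: ✗ — val never used (weakening)
unrestricted: ✓ — type-checks (T3 -> T3) and nothing is barred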